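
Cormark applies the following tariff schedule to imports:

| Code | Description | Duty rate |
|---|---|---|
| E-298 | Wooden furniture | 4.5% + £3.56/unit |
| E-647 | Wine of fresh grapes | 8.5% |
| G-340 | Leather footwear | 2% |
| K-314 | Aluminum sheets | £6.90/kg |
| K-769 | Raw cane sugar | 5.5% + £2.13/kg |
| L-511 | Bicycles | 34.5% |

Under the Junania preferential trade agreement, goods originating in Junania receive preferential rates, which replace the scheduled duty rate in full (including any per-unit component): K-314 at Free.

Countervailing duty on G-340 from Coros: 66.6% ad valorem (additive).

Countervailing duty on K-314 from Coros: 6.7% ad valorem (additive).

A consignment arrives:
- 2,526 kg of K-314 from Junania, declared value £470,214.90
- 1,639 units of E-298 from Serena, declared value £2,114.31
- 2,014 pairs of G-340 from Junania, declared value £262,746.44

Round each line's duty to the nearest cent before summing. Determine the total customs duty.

Line 1 (K-314, Junania, 2,526 kg, £470,214.90):
Base rate for K-314 is £6.90/kg.
Origin Junania qualifies under the Cormark–Junania agreement and K-314 is covered: preferential rate Free applies instead.
The additional-duty order on K-314 targets Coros, not Junania; it does not apply.
Duty = £470,214.90 × 0% = £0.00.
Line 2 (E-298, Serena, 1,639 units, £2,114.31):
Base rate for E-298 is 4.5% + £3.56/unit.
Duty = £2,114.31 × 4.5% + 1,639 × £3.56 = £5,929.98.
Line 3 (G-340, Junania, 2,014 pairs, £262,746.44):
Base rate for G-340 is 2%.
Origin Junania is the FTA partner but G-340 is not on the preference list; base rate stands.
The additional-duty order on G-340 targets Coros, not Junania; it does not apply.
Duty = £262,746.44 × 2% = £5,254.93.
Total = £0.00 + £5,929.98 + £5,254.93 = £11,184.91.

£11,184.91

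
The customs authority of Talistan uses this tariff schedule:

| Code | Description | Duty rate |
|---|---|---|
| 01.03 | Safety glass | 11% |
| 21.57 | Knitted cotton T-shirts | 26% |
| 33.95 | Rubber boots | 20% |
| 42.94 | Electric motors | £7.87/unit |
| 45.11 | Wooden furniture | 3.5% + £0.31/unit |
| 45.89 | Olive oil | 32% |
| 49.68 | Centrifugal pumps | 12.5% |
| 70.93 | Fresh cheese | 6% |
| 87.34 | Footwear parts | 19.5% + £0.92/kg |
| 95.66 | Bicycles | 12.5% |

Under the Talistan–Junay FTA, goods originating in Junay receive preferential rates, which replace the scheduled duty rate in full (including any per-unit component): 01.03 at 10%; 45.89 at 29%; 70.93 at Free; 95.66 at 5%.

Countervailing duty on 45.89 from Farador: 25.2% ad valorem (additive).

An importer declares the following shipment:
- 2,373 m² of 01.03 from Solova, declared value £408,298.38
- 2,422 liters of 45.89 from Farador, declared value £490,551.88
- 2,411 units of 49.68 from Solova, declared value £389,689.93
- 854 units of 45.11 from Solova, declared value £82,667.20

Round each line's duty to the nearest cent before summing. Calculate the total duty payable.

Line 1 (01.03, Solova, 2,373 m², £408,298.38):
Base rate for 01.03 is 11%.
01.03 has an FTA preferential rate, but origin Solova is not Junay; base rate stands.
Duty = £408,298.38 × 11% = £44,912.82.
Line 2 (45.89, Farador, 2,422 liters, £490,551.88):
Base rate for 45.89 is 32%.
45.89 has an FTA preferential rate, but origin Farador is not Junay; base rate stands.
Additional duty on 45.89 from Farador: +25.2%. Applied ad valorem rate: 32% + 25.2% = 57.2%.
Duty = £490,551.88 × 57.2% = £280,595.68.
Line 3 (49.68, Solova, 2,411 units, £389,689.93):
Base rate for 49.68 is 12.5%.
Duty = £389,689.93 × 12.5% = £48,711.24.
Line 4 (45.11, Solova, 854 units, £82,667.20):
Base rate for 45.11 is 3.5% + £0.31/unit.
Duty = £82,667.20 × 3.5% + 854 × £0.31 = £3,158.09.
Total = £44,912.82 + £280,595.68 + £48,711.24 + £3,158.09 = £377,377.83.

£377,377.83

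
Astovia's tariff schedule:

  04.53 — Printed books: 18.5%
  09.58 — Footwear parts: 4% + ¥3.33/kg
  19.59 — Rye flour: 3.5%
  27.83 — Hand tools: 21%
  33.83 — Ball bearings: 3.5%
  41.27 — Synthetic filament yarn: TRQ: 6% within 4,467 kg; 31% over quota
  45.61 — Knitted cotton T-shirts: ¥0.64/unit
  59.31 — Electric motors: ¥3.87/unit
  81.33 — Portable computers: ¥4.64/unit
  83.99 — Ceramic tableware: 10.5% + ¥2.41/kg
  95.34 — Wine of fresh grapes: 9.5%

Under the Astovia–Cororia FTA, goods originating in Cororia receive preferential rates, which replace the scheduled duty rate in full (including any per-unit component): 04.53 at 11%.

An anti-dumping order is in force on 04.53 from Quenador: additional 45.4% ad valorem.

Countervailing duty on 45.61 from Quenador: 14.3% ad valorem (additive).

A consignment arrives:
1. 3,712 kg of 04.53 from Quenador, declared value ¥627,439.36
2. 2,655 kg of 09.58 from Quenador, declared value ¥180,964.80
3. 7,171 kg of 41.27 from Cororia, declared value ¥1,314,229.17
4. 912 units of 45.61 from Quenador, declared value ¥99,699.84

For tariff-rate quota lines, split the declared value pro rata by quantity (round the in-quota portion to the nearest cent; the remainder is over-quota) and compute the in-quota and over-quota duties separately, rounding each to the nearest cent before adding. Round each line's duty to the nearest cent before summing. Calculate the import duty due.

¥634,598.52

Line 1 (04.53, Quenador, 3,712 kg, ¥627,439.36):
Base rate for 04.53 is 18.5%.
04.53 has an FTA preferential rate, but origin Quenador is not Cororia; base rate stands.
Additional duty on 04.53 from Quenador: +45.4%. Applied ad valorem rate: 18.5% + 45.4% = 63.9%.
Duty = ¥627,439.36 × 63.9% = ¥400,933.75.
Line 2 (09.58, Quenador, 2,655 kg, ¥180,964.80):
Base rate for 09.58 is 4% + ¥3.33/kg.
Duty = ¥180,964.80 × 4% + 2,655 × ¥3.33 = ¥16,079.74.
Line 3 (41.27, Cororia, 7,171 kg, ¥1,314,229.17):
Code 41.27 is under a tariff-rate quota (threshold 4,467 kg). In-quota: 4,467 kg at 6%; over-quota: 2,704 kg at 31%.
Pro-rata value split: in-quota = ¥1,314,229.17 × 4,467/7,171 = ¥818,667.09; over-quota = ¥1,314,229.17 − ¥818,667.09 = ¥495,562.08.
In-quota duty = ¥818,667.09 × 6% = ¥49,120.03. Over-quota duty = ¥495,562.08 × 31% = ¥153,624.24.
Line duty = ¥49,120.03 + ¥153,624.24 = ¥202,744.27.
Line 4 (45.61, Quenador, 912 units, ¥99,699.84):
Base rate for 45.61 is ¥0.64/unit.
Additional duty on 45.61 from Quenador: +14.3% ad valorem. Applied ad valorem rate = 14.3%.
Duty = ¥99,699.84 × 14.3% + 912 × ¥0.64 = ¥14,840.76.
Total = ¥400,933.75 + ¥16,079.74 + ¥202,744.27 + ¥14,840.76 = ¥634,598.52.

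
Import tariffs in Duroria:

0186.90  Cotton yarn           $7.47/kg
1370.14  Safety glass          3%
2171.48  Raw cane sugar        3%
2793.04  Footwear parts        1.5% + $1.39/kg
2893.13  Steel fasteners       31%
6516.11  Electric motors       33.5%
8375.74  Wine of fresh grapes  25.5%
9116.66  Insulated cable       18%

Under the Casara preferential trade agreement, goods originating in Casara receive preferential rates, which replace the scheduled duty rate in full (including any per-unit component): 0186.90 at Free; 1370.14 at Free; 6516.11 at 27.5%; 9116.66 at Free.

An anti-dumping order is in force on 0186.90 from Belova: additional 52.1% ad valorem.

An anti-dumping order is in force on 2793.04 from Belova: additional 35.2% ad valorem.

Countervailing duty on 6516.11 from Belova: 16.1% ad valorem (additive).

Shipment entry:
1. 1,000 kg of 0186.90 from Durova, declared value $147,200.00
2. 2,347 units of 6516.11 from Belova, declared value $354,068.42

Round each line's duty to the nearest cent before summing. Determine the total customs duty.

Line 1 (0186.90, Durova, 1,000 kg, $147,200.00):
Base rate for 0186.90 is $7.47/kg.
0186.90 has an FTA preferential rate, but origin Durova is not Casara; base rate stands.
The additional-duty order on 0186.90 targets Belova, not Durova; it does not apply.
Duty = 1,000 × $7.47 = $7,470.00.
Line 2 (6516.11, Belova, 2,347 units, $354,068.42):
Base rate for 6516.11 is 33.5%.
6516.11 has an FTA preferential rate, but origin Belova is not Casara; base rate stands.
Additional duty on 6516.11 from Belova: +16.1%. Applied ad valorem rate: 33.5% + 16.1% = 49.6%.
Duty = $354,068.42 × 49.6% = $175,617.94.
Total = $7,470.00 + $175,617.94 = $183,087.94.

$183,087.94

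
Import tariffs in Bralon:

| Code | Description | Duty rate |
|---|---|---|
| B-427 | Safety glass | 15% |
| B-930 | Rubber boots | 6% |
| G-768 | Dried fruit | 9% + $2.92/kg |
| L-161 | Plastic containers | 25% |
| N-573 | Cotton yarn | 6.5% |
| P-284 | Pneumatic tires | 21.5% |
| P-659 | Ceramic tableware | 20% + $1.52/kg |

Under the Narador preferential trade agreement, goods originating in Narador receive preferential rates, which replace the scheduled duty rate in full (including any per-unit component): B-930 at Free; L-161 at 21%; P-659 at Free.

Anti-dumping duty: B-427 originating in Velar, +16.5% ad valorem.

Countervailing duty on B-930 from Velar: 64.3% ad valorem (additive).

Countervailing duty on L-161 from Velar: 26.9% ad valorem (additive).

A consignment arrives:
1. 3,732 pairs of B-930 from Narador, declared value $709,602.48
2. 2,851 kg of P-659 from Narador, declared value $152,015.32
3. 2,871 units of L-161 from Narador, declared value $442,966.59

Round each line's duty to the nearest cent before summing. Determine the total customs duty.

Line 1 (B-930, Narador, 3,732 pairs, $709,602.48):
Base rate for B-930 is 6%.
Origin Narador qualifies under the Bralon–Narador agreement and B-930 is covered: preferential rate Free applies instead.
The additional-duty order on B-930 targets Velar, not Narador; it does not apply.
Duty = $709,602.48 × 0% = $0.00.
Line 2 (P-659, Narador, 2,851 kg, $152,015.32):
Base rate for P-659 is 20% + $1.52/kg.
Origin Narador qualifies under the Bralon–Narador agreement and P-659 is covered: preferential rate Free applies instead.
Duty = $152,015.32 × 0% = $0.00.
Line 3 (L-161, Narador, 2,871 units, $442,966.59):
Base rate for L-161 is 25%.
Origin Narador qualifies under the Bralon–Narador agreement and L-161 is covered: preferential rate 21% applies instead.
The additional-duty order on L-161 targets Velar, not Narador; it does not apply.
Duty = $442,966.59 × 21% = $93,022.98.
Total = $0.00 + $0.00 + $93,022.98 = $93,022.98.

$93,022.98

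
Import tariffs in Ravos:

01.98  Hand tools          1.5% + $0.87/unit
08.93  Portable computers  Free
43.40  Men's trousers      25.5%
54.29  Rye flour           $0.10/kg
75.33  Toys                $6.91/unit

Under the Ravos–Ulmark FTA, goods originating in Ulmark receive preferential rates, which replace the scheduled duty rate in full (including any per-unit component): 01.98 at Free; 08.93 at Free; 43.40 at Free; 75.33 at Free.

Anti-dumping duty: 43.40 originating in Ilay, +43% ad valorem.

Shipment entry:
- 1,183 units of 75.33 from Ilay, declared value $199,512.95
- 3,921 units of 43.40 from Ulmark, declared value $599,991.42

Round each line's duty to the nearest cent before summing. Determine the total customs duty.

Line 1 (75.33, Ilay, 1,183 units, $199,512.95):
Base rate for 75.33 is $6.91/unit.
75.33 has an FTA preferential rate, but origin Ilay is not Ulmark; base rate stands.
Duty = 1,183 × $6.91 = $8,174.53.
Line 2 (43.40, Ulmark, 3,921 units, $599,991.42):
Base rate for 43.40 is 25.5%.
Origin Ulmark qualifies under the Ravos–Ulmark agreement and 43.40 is covered: preferential rate Free applies instead.
The additional-duty order on 43.40 targets Ilay, not Ulmark; it does not apply.
Duty = $599,991.42 × 0% = $0.00.
Total = $8,174.53 + $0.00 = $8,174.53.

$8,174.53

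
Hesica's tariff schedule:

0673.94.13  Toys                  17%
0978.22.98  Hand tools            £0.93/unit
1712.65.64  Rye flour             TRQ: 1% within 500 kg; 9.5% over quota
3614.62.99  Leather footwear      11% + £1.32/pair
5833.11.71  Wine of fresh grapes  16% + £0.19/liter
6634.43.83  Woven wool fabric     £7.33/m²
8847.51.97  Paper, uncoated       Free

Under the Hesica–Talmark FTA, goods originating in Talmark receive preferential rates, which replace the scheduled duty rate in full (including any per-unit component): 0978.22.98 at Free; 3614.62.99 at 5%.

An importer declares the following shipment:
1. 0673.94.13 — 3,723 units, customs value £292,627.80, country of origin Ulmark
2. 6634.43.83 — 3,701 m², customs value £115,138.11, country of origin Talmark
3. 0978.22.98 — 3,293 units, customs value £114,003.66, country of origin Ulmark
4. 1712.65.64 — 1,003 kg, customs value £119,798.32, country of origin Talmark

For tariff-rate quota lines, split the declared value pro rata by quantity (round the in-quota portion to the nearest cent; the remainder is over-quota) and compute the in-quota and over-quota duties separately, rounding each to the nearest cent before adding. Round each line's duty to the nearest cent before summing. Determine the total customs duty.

Line 1 (0673.94.13, Ulmark, 3,723 units, £292,627.80):
Base rate for 0673.94.13 is 17%.
Duty = £292,627.80 × 17% = £49,746.73.
Line 2 (6634.43.83, Talmark, 3,701 m², £115,138.11):
Base rate for 6634.43.83 is £7.33/m².
Origin Talmark is the FTA partner but 6634.43.83 is not on the preference list; base rate stands.
Duty = 3,701 × £7.33 = £27,128.33.
Line 3 (0978.22.98, Ulmark, 3,293 units, £114,003.66):
Base rate for 0978.22.98 is £0.93/unit.
0978.22.98 has an FTA preferential rate, but origin Ulmark is not Talmark; base rate stands.
Duty = 3,293 × £0.93 = £3,062.49.
Line 4 (1712.65.64, Talmark, 1,003 kg, £119,798.32):
Code 1712.65.64 is under a tariff-rate quota (threshold 500 kg). In-quota: 500 kg at 1%; over-quota: 503 kg at 9.5%.
Pro-rata value split: in-quota = £119,798.32 × 500/1,003 = £59,720.00; over-quota = £119,798.32 − £59,720.00 = £60,078.32.
In-quota duty = £59,720.00 × 1% = £597.20. Over-quota duty = £60,078.32 × 9.5% = £5,707.44.
Line duty = £597.20 + £5,707.44 = £6,304.64.
Total = £49,746.73 + £27,128.33 + £3,062.49 + £6,304.64 = £86,242.19.

£86,242.19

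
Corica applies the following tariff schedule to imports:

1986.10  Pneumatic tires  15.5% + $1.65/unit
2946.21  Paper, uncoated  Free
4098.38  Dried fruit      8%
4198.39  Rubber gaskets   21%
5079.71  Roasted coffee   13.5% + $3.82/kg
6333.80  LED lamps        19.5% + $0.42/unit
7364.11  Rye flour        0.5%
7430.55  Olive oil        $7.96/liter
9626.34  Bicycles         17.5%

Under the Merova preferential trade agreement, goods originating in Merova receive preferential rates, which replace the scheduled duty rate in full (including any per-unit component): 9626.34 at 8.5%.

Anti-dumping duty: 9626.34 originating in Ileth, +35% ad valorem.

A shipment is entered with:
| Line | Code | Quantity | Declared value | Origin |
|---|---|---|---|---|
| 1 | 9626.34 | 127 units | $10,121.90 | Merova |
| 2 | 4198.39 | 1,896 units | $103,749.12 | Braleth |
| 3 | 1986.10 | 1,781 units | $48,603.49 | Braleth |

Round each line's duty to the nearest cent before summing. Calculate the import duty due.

$33,119.87

Line 1 (9626.34, Merova, 127 units, $10,121.90):
Base rate for 9626.34 is 17.5%.
Origin Merova qualifies under the Corica–Merova agreement and 9626.34 is covered: preferential rate 8.5% applies instead.
The additional-duty order on 9626.34 targets Ileth, not Merova; it does not apply.
Duty = $10,121.90 × 8.5% = $860.36.
Line 2 (4198.39, Braleth, 1,896 units, $103,749.12):
Base rate for 4198.39 is 21%.
Duty = $103,749.12 × 21% = $21,787.32.
Line 3 (1986.10, Braleth, 1,781 units, $48,603.49):
Base rate for 1986.10 is 15.5% + $1.65/unit.
Duty = $48,603.49 × 15.5% + 1,781 × $1.65 = $10,472.19.
Total = $860.36 + $21,787.32 + $10,472.19 = $33,119.87.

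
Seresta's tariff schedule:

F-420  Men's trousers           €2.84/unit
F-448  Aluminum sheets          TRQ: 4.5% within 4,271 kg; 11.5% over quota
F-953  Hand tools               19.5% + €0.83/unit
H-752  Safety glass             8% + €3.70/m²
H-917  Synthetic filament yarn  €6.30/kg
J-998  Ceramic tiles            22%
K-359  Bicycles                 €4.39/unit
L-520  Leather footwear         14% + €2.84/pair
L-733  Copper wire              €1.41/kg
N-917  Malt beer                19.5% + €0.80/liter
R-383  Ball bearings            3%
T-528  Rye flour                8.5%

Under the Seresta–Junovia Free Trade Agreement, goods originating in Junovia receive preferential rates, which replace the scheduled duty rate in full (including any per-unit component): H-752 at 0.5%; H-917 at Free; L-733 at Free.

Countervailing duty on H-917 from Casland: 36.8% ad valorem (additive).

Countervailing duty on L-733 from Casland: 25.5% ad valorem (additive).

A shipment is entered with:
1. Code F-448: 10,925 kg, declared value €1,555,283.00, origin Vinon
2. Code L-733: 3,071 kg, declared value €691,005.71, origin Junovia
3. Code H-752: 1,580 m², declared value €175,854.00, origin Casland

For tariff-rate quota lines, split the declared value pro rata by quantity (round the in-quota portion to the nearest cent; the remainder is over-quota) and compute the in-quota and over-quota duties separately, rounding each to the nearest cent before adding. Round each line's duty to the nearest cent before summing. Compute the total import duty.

Line 1 (F-448, Vinon, 10,925 kg, €1,555,283.00):
Code F-448 is under a tariff-rate quota (threshold 4,271 kg). In-quota: 4,271 kg at 4.5%; over-quota: 6,654 kg at 11.5%.
Pro-rata value split: in-quota = €1,555,283.00 × 4,271/10,925 = €608,019.56; over-quota = €1,555,283.00 − €608,019.56 = €947,263.44.
In-quota duty = €608,019.56 × 4.5% = €27,360.88. Over-quota duty = €947,263.44 × 11.5% = €108,935.30.
Line duty = €27,360.88 + €108,935.30 = €136,296.18.
Line 2 (L-733, Junovia, 3,071 kg, €691,005.71):
Base rate for L-733 is €1.41/kg.
Origin Junovia qualifies under the Seresta–Junovia agreement and L-733 is covered: preferential rate Free applies instead.
The additional-duty order on L-733 targets Casland, not Junovia; it does not apply.
Duty = €691,005.71 × 0% = €0.00.
Line 3 (H-752, Casland, 1,580 m², €175,854.00):
Base rate for H-752 is 8% + €3.70/m².
H-752 has an FTA preferential rate, but origin Casland is not Junovia; base rate stands.
Duty = €175,854.00 × 8% + 1,580 × €3.70 = €19,914.32.
Total = €136,296.18 + €0.00 + €19,914.32 = €156,210.50.

€156,210.50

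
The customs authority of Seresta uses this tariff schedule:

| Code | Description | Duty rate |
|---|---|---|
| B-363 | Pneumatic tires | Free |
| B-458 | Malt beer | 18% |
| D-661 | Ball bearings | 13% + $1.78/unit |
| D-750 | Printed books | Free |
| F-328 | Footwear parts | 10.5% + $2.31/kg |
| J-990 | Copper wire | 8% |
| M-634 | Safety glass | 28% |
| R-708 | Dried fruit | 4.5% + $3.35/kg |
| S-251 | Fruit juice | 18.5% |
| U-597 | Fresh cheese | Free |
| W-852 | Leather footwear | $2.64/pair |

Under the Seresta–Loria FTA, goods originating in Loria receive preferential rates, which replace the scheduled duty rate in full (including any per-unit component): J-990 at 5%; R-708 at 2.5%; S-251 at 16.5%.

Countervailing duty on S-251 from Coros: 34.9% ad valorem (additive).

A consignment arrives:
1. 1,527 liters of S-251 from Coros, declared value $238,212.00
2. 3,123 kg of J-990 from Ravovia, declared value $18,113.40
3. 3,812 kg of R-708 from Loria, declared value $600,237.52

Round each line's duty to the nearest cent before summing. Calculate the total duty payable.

Line 1 (S-251, Coros, 1,527 liters, $238,212.00):
Base rate for S-251 is 18.5%.
S-251 has an FTA preferential rate, but origin Coros is not Loria; base rate stands.
Additional duty on S-251 from Coros: +34.9%. Applied ad valorem rate: 18.5% + 34.9% = 53.4%.
Duty = $238,212.00 × 53.4% = $127,205.21.
Line 2 (J-990, Ravovia, 3,123 kg, $18,113.40):
Base rate for J-990 is 8%.
J-990 has an FTA preferential rate, but origin Ravovia is not Loria; base rate stands.
Duty = $18,113.40 × 8% = $1,449.07.
Line 3 (R-708, Loria, 3,812 kg, $600,237.52):
Base rate for R-708 is 4.5% + $3.35/kg.
Origin Loria qualifies under the Seresta–Loria agreement and R-708 is covered: preferential rate 2.5% applies instead.
Duty = $600,237.52 × 2.5% = $15,005.94.
Total = $127,205.21 + $1,449.07 + $15,005.94 = $143,660.22.

$143,660.22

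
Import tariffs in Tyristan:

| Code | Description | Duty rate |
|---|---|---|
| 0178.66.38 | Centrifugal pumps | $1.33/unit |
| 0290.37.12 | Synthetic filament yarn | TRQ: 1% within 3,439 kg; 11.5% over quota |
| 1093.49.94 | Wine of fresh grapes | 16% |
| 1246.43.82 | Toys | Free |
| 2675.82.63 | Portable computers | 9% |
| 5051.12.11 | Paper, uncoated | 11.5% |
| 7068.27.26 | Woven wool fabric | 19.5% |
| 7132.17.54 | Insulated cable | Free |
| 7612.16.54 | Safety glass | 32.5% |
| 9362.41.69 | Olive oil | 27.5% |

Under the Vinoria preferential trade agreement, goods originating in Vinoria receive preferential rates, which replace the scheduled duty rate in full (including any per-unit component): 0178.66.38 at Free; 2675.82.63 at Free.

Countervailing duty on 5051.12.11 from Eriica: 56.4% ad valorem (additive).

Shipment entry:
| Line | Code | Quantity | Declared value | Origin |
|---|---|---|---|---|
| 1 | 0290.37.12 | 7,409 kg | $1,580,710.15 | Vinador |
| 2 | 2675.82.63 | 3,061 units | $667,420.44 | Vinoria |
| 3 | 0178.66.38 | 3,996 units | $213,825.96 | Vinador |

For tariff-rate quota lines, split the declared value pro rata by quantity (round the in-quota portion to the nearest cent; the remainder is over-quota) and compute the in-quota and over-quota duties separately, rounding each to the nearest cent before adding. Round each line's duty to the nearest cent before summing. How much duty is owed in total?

Line 1 (0290.37.12, Vinador, 7,409 kg, $1,580,710.15):
Code 0290.37.12 is under a tariff-rate quota (threshold 3,439 kg). In-quota: 3,439 kg at 1%; over-quota: 3,970 kg at 11.5%.
Pro-rata value split: in-quota = $1,580,710.15 × 3,439/7,409 = $733,710.65; over-quota = $1,580,710.15 − $733,710.65 = $846,999.50.
In-quota duty = $733,710.65 × 1% = $7,337.11. Over-quota duty = $846,999.50 × 11.5% = $97,404.94.
Line duty = $7,337.11 + $97,404.94 = $104,742.05.
Line 2 (2675.82.63, Vinoria, 3,061 units, $667,420.44):
Base rate for 2675.82.63 is 9%.
Origin Vinoria qualifies under the Tyristan–Vinoria agreement and 2675.82.63 is covered: preferential rate Free applies instead.
Duty = $667,420.44 × 0% = $0.00.
Line 3 (0178.66.38, Vinador, 3,996 units, $213,825.96):
Base rate for 0178.66.38 is $1.33/unit.
0178.66.38 has an FTA preferential rate, but origin Vinador is not Vinoria; base rate stands.
Duty = 3,996 × $1.33 = $5,314.68.
Total = $104,742.05 + $0.00 + $5,314.68 = $110,056.73.

$110,056.73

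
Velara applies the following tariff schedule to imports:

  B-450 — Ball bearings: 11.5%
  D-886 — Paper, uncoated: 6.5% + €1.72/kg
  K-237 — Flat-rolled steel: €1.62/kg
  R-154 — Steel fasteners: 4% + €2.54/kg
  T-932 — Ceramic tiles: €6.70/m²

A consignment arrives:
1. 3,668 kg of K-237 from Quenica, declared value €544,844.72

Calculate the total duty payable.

Line 1 (K-237, Quenica, 3,668 kg, €544,844.72):
Base rate for K-237 is €1.62/kg.
Duty = 3,668 × €1.62 = €5,942.16.

€5,942.16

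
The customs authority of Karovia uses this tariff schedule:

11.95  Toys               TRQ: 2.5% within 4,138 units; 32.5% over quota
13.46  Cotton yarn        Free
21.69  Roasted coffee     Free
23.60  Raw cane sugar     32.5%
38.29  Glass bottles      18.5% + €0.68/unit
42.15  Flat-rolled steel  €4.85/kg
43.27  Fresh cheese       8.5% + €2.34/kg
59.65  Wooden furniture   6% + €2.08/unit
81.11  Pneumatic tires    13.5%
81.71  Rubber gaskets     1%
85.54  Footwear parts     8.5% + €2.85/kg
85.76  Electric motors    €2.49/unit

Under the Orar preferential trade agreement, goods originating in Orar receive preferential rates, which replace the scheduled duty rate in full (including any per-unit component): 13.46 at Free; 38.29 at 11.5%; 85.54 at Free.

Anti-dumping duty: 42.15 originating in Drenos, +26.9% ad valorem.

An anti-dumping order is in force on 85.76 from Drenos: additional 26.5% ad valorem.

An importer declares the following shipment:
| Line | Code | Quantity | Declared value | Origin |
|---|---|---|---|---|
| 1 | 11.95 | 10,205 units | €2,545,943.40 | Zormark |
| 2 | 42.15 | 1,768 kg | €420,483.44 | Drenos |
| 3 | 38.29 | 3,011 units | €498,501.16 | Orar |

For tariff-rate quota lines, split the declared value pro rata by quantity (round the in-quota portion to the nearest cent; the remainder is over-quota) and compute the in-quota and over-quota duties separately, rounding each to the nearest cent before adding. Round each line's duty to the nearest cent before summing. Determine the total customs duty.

€696,739.62

Line 1 (11.95, Zormark, 10,205 units, €2,545,943.40):
Code 11.95 is under a tariff-rate quota (threshold 4,138 units). In-quota: 4,138 units at 2.5%; over-quota: 6,067 units at 32.5%.
Pro-rata value split: in-quota = €2,545,943.40 × 4,138/10,205 = €1,032,348.24; over-quota = €2,545,943.40 − €1,032,348.24 = €1,513,595.16.
In-quota duty = €1,032,348.24 × 2.5% = €25,808.71. Over-quota duty = €1,513,595.16 × 32.5% = €491,918.43.
Line duty = €25,808.71 + €491,918.43 = €517,727.14.
Line 2 (42.15, Drenos, 1,768 kg, €420,483.44):
Base rate for 42.15 is €4.85/kg.
Additional duty on 42.15 from Drenos: +26.9% ad valorem. Applied ad valorem rate = 26.9%.
Duty = €420,483.44 × 26.9% + 1,768 × €4.85 = €121,684.85.
Line 3 (38.29, Orar, 3,011 units, €498,501.16):
Base rate for 38.29 is 18.5% + €0.68/unit.
Origin Orar qualifies under the Karovia–Orar agreement and 38.29 is covered: preferential rate 11.5% applies instead.
Duty = €498,501.16 × 11.5% = €57,327.63.
Total = €517,727.14 + €121,684.85 + €57,327.63 = €696,739.62.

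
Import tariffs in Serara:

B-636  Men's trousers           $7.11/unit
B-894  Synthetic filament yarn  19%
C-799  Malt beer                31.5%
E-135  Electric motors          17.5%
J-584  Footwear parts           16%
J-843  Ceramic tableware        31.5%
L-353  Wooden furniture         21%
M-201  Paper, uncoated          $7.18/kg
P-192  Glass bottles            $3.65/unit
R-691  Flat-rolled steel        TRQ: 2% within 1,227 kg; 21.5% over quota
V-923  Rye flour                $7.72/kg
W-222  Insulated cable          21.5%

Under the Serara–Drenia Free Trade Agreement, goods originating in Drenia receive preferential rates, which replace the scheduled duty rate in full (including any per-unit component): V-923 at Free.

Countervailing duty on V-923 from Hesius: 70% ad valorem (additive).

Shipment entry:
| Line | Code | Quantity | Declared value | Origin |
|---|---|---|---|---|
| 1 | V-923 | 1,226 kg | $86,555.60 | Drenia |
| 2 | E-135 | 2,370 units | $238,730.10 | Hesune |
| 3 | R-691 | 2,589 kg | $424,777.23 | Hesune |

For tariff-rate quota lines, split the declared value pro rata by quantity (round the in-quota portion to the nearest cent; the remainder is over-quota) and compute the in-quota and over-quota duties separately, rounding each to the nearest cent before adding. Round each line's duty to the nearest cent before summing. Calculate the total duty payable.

$93,848.67

Line 1 (V-923, Drenia, 1,226 kg, $86,555.60):
Base rate for V-923 is $7.72/kg.
Origin Drenia qualifies under the Serara–Drenia agreement and V-923 is covered: preferential rate Free applies instead.
The additional-duty order on V-923 targets Hesius, not Drenia; it does not apply.
Duty = $86,555.60 × 0% = $0.00.
Line 2 (E-135, Hesune, 2,370 units, $238,730.10):
Base rate for E-135 is 17.5%.
Duty = $238,730.10 × 17.5% = $41,777.77.
Line 3 (R-691, Hesune, 2,589 kg, $424,777.23):
Code R-691 is under a tariff-rate quota (threshold 1,227 kg). In-quota: 1,227 kg at 2%; over-quota: 1,362 kg at 21.5%.
Pro-rata value split: in-quota = $424,777.23 × 1,227/2,589 = $201,313.89; over-quota = $424,777.23 − $201,313.89 = $223,463.34.
In-quota duty = $201,313.89 × 2% = $4,026.28. Over-quota duty = $223,463.34 × 21.5% = $48,044.62.
Line duty = $4,026.28 + $48,044.62 = $52,070.90.
Total = $0.00 + $41,777.77 + $52,070.90 = $93,848.67.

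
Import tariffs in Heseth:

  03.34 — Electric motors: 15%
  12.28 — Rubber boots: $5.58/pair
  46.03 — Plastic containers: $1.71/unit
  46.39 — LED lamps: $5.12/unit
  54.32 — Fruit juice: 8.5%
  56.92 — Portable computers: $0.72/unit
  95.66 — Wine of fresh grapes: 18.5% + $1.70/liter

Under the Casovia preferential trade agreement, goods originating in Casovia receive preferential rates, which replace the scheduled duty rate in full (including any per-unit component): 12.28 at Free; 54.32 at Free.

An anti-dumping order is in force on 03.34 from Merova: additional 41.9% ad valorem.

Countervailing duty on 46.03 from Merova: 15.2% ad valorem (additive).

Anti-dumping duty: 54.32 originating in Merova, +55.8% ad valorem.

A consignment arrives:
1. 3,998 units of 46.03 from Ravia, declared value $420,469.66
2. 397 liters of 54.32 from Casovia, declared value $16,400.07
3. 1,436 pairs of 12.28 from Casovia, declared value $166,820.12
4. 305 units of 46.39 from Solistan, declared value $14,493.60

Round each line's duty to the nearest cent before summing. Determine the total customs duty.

Line 1 (46.03, Ravia, 3,998 units, $420,469.66):
Base rate for 46.03 is $1.71/unit.
The additional-duty order on 46.03 targets Merova, not Ravia; it does not apply.
Duty = 3,998 × $1.71 = $6,836.58.
Line 2 (54.32, Casovia, 397 liters, $16,400.07):
Base rate for 54.32 is 8.5%.
Origin Casovia qualifies under the Heseth–Casovia agreement and 54.32 is covered: preferential rate Free applies instead.
The additional-duty order on 54.32 targets Merova, not Casovia; it does not apply.
Duty = $16,400.07 × 0% = $0.00.
Line 3 (12.28, Casovia, 1,436 pairs, $166,820.12):
Base rate for 12.28 is $5.58/pair.
Origin Casovia qualifies under the Heseth–Casovia agreement and 12.28 is covered: preferential rate Free applies instead.
Duty = $166,820.12 × 0% = $0.00.
Line 4 (46.39, Solistan, 305 units, $14,493.60):
Base rate for 46.39 is $5.12/unit.
Duty = 305 × $5.12 = $1,561.60.
Total = $6,836.58 + $0.00 + $0.00 + $1,561.60 = $8,398.18.

$8,398.18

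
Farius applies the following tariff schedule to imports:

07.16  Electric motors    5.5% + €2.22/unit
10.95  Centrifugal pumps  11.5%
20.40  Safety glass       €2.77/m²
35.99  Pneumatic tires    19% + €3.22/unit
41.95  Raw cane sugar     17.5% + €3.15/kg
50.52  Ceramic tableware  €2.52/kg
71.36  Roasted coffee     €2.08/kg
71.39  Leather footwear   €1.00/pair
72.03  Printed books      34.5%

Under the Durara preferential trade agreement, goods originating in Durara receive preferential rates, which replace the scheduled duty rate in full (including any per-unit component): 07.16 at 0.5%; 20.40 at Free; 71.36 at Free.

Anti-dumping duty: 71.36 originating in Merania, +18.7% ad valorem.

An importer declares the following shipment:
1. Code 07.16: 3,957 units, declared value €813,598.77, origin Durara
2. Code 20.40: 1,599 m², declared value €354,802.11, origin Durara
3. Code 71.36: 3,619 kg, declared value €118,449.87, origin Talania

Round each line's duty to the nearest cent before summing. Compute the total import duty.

€11,595.51

Line 1 (07.16, Durara, 3,957 units, €813,598.77):
Base rate for 07.16 is 5.5% + €2.22/unit.
Origin Durara qualifies under the Farius–Durara agreement and 07.16 is covered: preferential rate 0.5% applies instead.
Duty = €813,598.77 × 0.5% = €4,067.99.
Line 2 (20.40, Durara, 1,599 m², €354,802.11):
Base rate for 20.40 is €2.77/m².
Origin Durara qualifies under the Farius–Durara agreement and 20.40 is covered: preferential rate Free applies instead.
Duty = €354,802.11 × 0% = €0.00.
Line 3 (71.36, Talania, 3,619 kg, €118,449.87):
Base rate for 71.36 is €2.08/kg.
71.36 has an FTA preferential rate, but origin Talania is not Durara; base rate stands.
The additional-duty order on 71.36 targets Merania, not Talania; it does not apply.
Duty = 3,619 × €2.08 = €7,527.52.
Total = €4,067.99 + €0.00 + €7,527.52 = €11,595.51.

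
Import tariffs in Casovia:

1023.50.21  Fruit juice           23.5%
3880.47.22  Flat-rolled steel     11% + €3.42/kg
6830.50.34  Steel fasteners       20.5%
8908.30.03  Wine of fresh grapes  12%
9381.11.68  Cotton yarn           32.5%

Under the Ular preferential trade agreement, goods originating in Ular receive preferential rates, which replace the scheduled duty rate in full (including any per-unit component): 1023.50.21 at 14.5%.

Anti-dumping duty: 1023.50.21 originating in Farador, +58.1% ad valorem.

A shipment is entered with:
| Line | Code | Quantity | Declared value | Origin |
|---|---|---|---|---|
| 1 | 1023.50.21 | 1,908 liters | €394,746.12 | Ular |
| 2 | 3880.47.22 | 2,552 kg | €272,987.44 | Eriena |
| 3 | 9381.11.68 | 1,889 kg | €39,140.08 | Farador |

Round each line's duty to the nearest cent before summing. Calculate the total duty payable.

Line 1 (1023.50.21, Ular, 1,908 liters, €394,746.12):
Base rate for 1023.50.21 is 23.5%.
Origin Ular qualifies under the Casovia–Ular agreement and 1023.50.21 is covered: preferential rate 14.5% applies instead.
The additional-duty order on 1023.50.21 targets Farador, not Ular; it does not apply.
Duty = €394,746.12 × 14.5% = €57,238.19.
Line 2 (3880.47.22, Eriena, 2,552 kg, €272,987.44):
Base rate for 3880.47.22 is 11% + €3.42/kg.
Duty = €272,987.44 × 11% + 2,552 × €3.42 = €38,756.46.
Line 3 (9381.11.68, Farador, 1,889 kg, €39,140.08):
Base rate for 9381.11.68 is 32.5%.
Duty = €39,140.08 × 32.5% = €12,720.53.
Total = €57,238.19 + €38,756.46 + €12,720.53 = €108,715.18.

€108,715.18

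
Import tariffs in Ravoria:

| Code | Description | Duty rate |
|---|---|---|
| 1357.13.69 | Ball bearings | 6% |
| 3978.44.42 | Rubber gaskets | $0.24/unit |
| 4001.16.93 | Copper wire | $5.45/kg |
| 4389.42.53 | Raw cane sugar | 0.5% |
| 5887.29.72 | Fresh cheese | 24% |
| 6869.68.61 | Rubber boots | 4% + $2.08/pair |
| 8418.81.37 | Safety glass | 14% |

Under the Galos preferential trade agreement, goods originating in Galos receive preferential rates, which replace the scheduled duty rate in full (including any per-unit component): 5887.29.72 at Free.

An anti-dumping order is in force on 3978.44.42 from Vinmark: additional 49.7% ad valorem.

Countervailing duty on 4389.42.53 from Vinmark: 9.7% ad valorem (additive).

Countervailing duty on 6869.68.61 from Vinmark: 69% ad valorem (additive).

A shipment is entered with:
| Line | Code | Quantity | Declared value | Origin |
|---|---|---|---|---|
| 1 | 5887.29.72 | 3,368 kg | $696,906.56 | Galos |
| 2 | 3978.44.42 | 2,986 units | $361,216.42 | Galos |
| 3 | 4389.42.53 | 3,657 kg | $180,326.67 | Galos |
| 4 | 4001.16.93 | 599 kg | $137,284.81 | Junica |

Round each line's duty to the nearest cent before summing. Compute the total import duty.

Line 1 (5887.29.72, Galos, 3,368 kg, $696,906.56):
Base rate for 5887.29.72 is 24%.
Origin Galos qualifies under the Ravoria–Galos agreement and 5887.29.72 is covered: preferential rate Free applies instead.
Duty = $696,906.56 × 0% = $0.00.
Line 2 (3978.44.42, Galos, 2,986 units, $361,216.42):
Base rate for 3978.44.42 is $0.24/unit.
Origin Galos is the FTA partner but 3978.44.42 is not on the preference list; base rate stands.
The additional-duty order on 3978.44.42 targets Vinmark, not Galos; it does not apply.
Duty = 2,986 × $0.24 = $716.64.
Line 3 (4389.42.53, Galos, 3,657 kg, $180,326.67):
Base rate for 4389.42.53 is 0.5%.
Origin Galos is the FTA partner but 4389.42.53 is not on the preference list; base rate stands.
The additional-duty order on 4389.42.53 targets Vinmark, not Galos; it does not apply.
Duty = $180,326.67 × 0.5% = $901.63.
Line 4 (4001.16.93, Junica, 599 kg, $137,284.81):
Base rate for 4001.16.93 is $5.45/kg.
Duty = 599 × $5.45 = $3,264.55.
Total = $0.00 + $716.64 + $901.63 + $3,264.55 = $4,882.82.

$4,882.82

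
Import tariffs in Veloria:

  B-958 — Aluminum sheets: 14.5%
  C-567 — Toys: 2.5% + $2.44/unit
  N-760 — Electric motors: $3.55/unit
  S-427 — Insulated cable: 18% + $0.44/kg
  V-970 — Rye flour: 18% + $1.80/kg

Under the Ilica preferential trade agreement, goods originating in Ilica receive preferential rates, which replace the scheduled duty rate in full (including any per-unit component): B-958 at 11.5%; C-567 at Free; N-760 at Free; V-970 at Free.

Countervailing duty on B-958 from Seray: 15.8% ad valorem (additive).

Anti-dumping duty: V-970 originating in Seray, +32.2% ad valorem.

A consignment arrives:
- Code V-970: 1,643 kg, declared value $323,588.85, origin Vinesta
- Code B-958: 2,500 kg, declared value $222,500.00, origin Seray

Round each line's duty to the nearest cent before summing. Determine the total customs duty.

$128,620.89

Line 1 (V-970, Vinesta, 1,643 kg, $323,588.85):
Base rate for V-970 is 18% + $1.80/kg.
V-970 has an FTA preferential rate, but origin Vinesta is not Ilica; base rate stands.
The additional-duty order on V-970 targets Seray, not Vinesta; it does not apply.
Duty = $323,588.85 × 18% + 1,643 × $1.80 = $61,203.39.
Line 2 (B-958, Seray, 2,500 kg, $222,500.00):
Base rate for B-958 is 14.5%.
B-958 has an FTA preferential rate, but origin Seray is not Ilica; base rate stands.
Additional duty on B-958 from Seray: +15.8%. Applied ad valorem rate: 14.5% + 15.8% = 30.3%.
Duty = $222,500.00 × 30.3% = $67,417.50.
Total = $61,203.39 + $67,417.50 = $128,620.89.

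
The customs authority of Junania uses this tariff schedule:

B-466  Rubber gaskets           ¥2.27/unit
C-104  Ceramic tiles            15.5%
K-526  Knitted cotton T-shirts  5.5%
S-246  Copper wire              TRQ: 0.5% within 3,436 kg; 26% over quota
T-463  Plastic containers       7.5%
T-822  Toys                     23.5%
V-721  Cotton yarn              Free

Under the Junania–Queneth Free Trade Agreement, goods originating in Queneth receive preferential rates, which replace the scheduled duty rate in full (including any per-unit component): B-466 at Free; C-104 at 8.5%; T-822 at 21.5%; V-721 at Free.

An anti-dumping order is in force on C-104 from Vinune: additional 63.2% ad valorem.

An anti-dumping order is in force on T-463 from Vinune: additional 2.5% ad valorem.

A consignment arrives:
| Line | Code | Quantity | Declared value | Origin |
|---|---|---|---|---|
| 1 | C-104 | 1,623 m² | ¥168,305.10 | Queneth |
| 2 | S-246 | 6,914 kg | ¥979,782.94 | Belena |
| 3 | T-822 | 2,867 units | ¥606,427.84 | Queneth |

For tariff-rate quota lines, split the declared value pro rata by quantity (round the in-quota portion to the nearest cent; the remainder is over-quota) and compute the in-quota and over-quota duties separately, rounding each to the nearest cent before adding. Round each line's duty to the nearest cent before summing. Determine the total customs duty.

¥275,268.02

Line 1 (C-104, Queneth, 1,623 m², ¥168,305.10):
Base rate for C-104 is 15.5%.
Origin Queneth qualifies under the Junania–Queneth agreement and C-104 is covered: preferential rate 8.5% applies instead.
The additional-duty order on C-104 targets Vinune, not Queneth; it does not apply.
Duty = ¥168,305.10 × 8.5% = ¥14,305.93.
Line 2 (S-246, Belena, 6,914 kg, ¥979,782.94):
Code S-246 is under a tariff-rate quota (threshold 3,436 kg). In-quota: 3,436 kg at 0.5%; over-quota: 3,478 kg at 26%.
Pro-rata value split: in-quota = ¥979,782.94 × 3,436/6,914 = ¥486,915.56; over-quota = ¥979,782.94 − ¥486,915.56 = ¥492,867.38.
In-quota duty = ¥486,915.56 × 0.5% = ¥2,434.58. Over-quota duty = ¥492,867.38 × 26% = ¥128,145.52.
Line duty = ¥2,434.58 + ¥128,145.52 = ¥130,580.10.
Line 3 (T-822, Queneth, 2,867 units, ¥606,427.84):
Base rate for T-822 is 23.5%.
Origin Queneth qualifies under the Junania–Queneth agreement and T-822 is covered: preferential rate 21.5% applies instead.
Duty = ¥606,427.84 × 21.5% = ¥130,381.99.
Total = ¥14,305.93 + ¥130,580.10 + ¥130,381.99 = ¥275,268.02.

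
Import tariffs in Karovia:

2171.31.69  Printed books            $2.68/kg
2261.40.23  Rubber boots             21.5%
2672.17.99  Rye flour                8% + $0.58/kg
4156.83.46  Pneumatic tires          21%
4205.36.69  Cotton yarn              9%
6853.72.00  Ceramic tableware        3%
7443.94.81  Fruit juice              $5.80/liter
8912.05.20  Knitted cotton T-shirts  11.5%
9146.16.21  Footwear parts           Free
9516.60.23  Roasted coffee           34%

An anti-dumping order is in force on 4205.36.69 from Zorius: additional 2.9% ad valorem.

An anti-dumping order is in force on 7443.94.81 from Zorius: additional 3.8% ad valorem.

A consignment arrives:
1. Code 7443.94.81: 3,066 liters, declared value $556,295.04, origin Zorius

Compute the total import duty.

Line 1 (7443.94.81, Zorius, 3,066 liters, $556,295.04):
Base rate for 7443.94.81 is $5.80/liter.
Additional duty on 7443.94.81 from Zorius: +3.8% ad valorem. Applied ad valorem rate = 3.8%.
Duty = $556,295.04 × 3.8% + 3,066 × $5.80 = $38,922.01.

$38,922.01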